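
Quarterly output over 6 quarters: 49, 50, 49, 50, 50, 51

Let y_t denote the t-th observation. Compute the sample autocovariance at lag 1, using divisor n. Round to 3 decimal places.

Mean ȳ = (49 + 50 + 49 + 50 + 50 + 51)/6 = 49.8333
Σ_{t=1}^{5}(y_t−ȳ)(y_{t+1}−ȳ) = -0.1944
γ_1 = -0.1944 / 6 = -0.032

-0.032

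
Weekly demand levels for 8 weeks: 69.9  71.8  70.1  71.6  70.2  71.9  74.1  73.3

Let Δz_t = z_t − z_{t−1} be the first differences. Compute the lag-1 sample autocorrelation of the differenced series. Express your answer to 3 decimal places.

-0.553

First differences Δz: 1.9, -1.7, 1.5, -1.4, 1.7, 2.2, -0.8
Mean of differences = 0.4857
Numerator Σ(Δz_t−Δz̄)(Δz_{t+1}−Δz̄) = -9.6331
Denominator Σ(Δz_t−Δz̄)² = 17.4286
r_1(Δz) = -9.6331 / 17.4286 = -0.553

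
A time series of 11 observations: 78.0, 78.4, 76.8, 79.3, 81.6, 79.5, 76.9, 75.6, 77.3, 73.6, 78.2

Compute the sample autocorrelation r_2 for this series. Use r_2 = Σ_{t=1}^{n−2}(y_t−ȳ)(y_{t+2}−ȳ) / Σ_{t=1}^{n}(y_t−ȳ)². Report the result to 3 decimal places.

0.043

Mean ȳ = (78.0 + 78.4 + 76.8 + 79.3 + 81.6 + 79.5 + 76.9 + 75.6 + 77.3 + 73.6 + 78.2)/11 = 77.7455
Numerator Σ_{t=1}^{9}(y_t−ȳ)(y_{t+2}−ȳ) = 1.9050
Denominator Σ(y_t−ȳ)² = 44.6473
r_2 = 1.9050 / 44.6473 = 0.043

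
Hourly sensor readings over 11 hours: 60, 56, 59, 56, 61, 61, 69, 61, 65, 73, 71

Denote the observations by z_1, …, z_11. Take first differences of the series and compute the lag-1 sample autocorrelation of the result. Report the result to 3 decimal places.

First differences Δz: -4, 3, -3, 5, 0, 8, -8, 4, 8, -2
Mean of differences = 1.1000
Numerator Σ(Δz_t−Δz̄)(Δz_{t+1}−Δz̄) = -135.9100
Denominator Σ(Δz_t−Δz̄)² = 258.9000
r_1(Δz) = -135.9100 / 258.9000 = -0.525

-0.525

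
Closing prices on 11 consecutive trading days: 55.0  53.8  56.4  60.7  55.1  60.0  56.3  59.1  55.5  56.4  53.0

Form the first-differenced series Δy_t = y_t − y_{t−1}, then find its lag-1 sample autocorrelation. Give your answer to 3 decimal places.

-0.684

First differences Δy: -1.2, 2.6, 4.3, -5.6, 4.9, -3.7, 2.8, -3.6, 0.9, -3.4
Mean of differences = -0.2000
Numerator Σ(Δy_t−Δȳ)(Δy_{t+1}−Δȳ) = -87.8500
Denominator Σ(Δy_t−Δȳ)² = 128.5200
r_1(Δy) = -87.8500 / 128.5200 = -0.684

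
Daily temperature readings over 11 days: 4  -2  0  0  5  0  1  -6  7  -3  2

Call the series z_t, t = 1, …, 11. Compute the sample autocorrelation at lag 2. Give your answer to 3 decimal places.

Mean z̄ = (4 − 2 + 0 + 0 + 5 + 0 + 1 − 6 + 7 − 3 + 2)/11 = 0.7273
Numerator Σ_{t=1}^{9}(z_t−z̄)(z_{t+2}−z̄) = 37.8512
Denominator Σ(z_t−z̄)² = 138.1818
r_2 = 37.8512 / 138.1818 = 0.274

0.274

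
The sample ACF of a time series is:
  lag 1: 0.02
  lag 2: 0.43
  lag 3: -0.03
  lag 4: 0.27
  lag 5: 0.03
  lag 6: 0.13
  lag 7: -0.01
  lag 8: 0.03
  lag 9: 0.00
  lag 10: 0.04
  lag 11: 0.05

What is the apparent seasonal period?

2

The largest autocorrelation is r_2 = 0.43, with a weaker echo at lag 4 (0.27); the remaining lags stay at or below 0.13.
The dominant spike at lag 2 indicates a seasonal period of 2.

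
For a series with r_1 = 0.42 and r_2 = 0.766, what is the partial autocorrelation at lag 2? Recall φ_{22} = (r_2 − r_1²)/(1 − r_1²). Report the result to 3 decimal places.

0.716

φ_{22} = (r_2 − r_1²) / (1 − r_1²)
r_1² = (0.42)² = 0.1764
Numerator = 0.766 − 0.1764 = 0.5896; denominator = 1 − 0.1764 = 0.8236
φ_{22} = 0.5896 / 0.8236 = 0.716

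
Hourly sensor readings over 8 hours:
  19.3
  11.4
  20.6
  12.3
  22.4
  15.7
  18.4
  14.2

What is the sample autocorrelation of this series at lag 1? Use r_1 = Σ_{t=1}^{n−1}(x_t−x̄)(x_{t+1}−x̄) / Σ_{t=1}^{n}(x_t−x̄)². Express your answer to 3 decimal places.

-0.789

Mean x̄ = (19.3 + 11.4 + 20.6 + 12.3 + 22.4 + 15.7 + 18.4 + 14.2)/8 = 16.7875
Deviations from mean: 2.5125, -5.3875, 3.8125, -4.4875, 5.6125, -1.0875, 1.6125, -2.5875
Numerator Σ_{t=1}^{7}(x_t−x̄)(x_{t+1}−x̄) = -88.4002
Denominator Σ(x_t−x̄)² = 111.9888
r_1 = -88.4002 / 111.9888 = -0.789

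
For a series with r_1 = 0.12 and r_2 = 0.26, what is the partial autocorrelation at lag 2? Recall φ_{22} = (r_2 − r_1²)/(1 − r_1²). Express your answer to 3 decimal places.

0.249

φ_{22} = (r_2 − r_1²) / (1 − r_1²)
r_1² = (0.12)² = 0.0144
Numerator = 0.26 − 0.0144 = 0.2456; denominator = 1 − 0.0144 = 0.9856
φ_{22} = 0.2456 / 0.9856 = 0.249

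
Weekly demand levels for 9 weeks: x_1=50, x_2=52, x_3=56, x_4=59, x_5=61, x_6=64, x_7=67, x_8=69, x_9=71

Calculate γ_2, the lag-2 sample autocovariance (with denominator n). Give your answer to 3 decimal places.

16.778

Mean x̄ = (50 + 52 + 56 + 59 + 61 + 64 + 67 + 69 + 71)/9 = 61.0000
Σ_{t=1}^{7}(x_t−x̄)(x_{t+2}−x̄) = 151.0000
γ_2 = 151.0000 / 9 = 16.778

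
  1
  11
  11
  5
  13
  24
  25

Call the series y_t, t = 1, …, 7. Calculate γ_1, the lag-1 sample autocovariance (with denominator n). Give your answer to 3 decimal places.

Mean ȳ = (1 + 11 + 11 + 5 + 13 + 24 + 25)/7 = 12.8571
Σ_{t=1}^{6}(y_t−ȳ)(y_{t+1}−ȳ) = 175.8367
γ_1 = 175.8367 / 7 = 25.120

25.120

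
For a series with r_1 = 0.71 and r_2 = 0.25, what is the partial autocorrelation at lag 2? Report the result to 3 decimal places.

φ_{22} = (r_2 − r_1²) / (1 − r_1²)
r_1² = (0.71)² = 0.5041
Numerator = 0.25 − 0.5041 = -0.2541; denominator = 1 − 0.5041 = 0.4959
φ_{22} = -0.2541 / 0.4959 = -0.512

-0.512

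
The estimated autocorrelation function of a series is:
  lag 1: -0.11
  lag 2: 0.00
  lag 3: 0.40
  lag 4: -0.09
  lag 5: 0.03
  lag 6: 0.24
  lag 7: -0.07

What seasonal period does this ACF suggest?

The largest autocorrelation is r_3 = 0.40, with a weaker echo at lag 6 (0.24); the remaining lags stay at or below 0.03.
The dominant spike at lag 3 indicates a seasonal period of 3.

3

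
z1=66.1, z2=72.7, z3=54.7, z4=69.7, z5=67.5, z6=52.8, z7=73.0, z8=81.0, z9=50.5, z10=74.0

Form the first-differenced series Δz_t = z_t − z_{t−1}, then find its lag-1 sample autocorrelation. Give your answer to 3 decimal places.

First differences Δz: 6.6, -18.0, 15.0, -2.2, -14.7, 20.2, 8.0, -30.5, 23.5
Mean of differences = 0.8778
Numerator Σ(Δz_t−Δz̄)(Δz_{t+1}−Δz̄) = -1466.8338
Denominator Σ(Δz_t−Δz̄)² = 2761.0956
r_1(Δz) = -1466.8338 / 2761.0956 = -0.531

-0.531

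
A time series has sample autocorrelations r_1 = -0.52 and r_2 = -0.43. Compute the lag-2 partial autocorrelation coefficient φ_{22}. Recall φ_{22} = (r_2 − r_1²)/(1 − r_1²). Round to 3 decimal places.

φ_{22} = (r_2 − r_1²) / (1 − r_1²)
r_1² = (-0.52)² = 0.2704
Numerator = -0.43 − 0.2704 = -0.7004; denominator = 1 − 0.2704 = 0.7296
φ_{22} = -0.7004 / 0.7296 = -0.960

-0.960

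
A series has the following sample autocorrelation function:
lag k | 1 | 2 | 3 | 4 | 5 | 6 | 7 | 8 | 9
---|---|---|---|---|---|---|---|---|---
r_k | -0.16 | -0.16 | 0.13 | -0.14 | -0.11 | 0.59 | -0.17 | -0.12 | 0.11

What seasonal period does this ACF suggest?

6

The largest autocorrelation is r_6 = 0.59; the remaining lags stay at or below 0.13.
The dominant spike at lag 6 indicates a seasonal period of 6.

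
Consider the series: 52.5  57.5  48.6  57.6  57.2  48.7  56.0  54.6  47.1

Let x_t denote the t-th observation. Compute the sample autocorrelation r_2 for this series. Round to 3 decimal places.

-0.200

Mean x̄ = (52.5 + 57.5 + 48.6 + 57.6 + 57.2 + 48.7 + 56.0 + 54.6 + 47.1)/9 = 53.3111
Numerator Σ_{t=1}^{7}(x_t−x̄)(x_{t+2}−x̄) = -28.4980
Denominator Σ(x_t−x̄)² = 142.6489
r_2 = -28.4980 / 142.6489 = -0.200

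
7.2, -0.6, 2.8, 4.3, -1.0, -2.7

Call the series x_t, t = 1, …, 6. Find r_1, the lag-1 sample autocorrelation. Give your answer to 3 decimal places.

-0.107

Mean x̄ = (7.2 − 0.6 + 2.8 + 4.3 − 1.0 − 2.7)/6 = 1.6667
Deviations from mean: 5.5333, -2.2667, 1.1333, 2.6333, -2.6667, -4.3667
Σ(x_t−x̄)(x_{t+1}−x̄) = (-12.5422) + (-2.5689) + (2.9844) + (-7.0222) + (11.6444) = -7.5044
Denominator Σ(x_t−x̄)² = 70.1533
r_1 = -7.5044 / 70.1533 = -0.107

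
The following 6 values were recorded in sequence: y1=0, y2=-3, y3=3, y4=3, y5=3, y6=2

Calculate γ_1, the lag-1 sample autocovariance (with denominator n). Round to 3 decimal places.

Mean ȳ = (0 − 3 + 3 + 3 + 3 + 2)/6 = 1.3333
Deviations: -1.3333, -4.3333, 1.6667, 1.6667, 1.6667, 0.6667
Σ_{t=1}^{5}(y_t−ȳ)(y_{t+1}−ȳ) = 5.2222
γ_1 = 5.2222 / 6 = 0.870

0.870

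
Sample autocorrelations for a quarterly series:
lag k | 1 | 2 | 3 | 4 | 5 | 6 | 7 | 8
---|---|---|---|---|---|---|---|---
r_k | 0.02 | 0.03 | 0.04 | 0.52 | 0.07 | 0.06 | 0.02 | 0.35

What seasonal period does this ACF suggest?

The largest autocorrelation is r_4 = 0.52, with a weaker echo at lag 8 (0.35); the remaining lags stay at or below 0.07.
The dominant spike at lag 4 indicates a seasonal period of 4.

4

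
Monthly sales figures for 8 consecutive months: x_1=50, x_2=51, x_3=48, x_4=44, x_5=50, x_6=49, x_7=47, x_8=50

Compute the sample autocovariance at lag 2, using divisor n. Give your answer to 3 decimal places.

-2.020

Mean x̄ = (50 + 51 + 48 + 44 + 50 + 49 + 47 + 50)/8 = 48.6250
Deviations: 1.3750, 2.3750, -0.6250, -4.6250, 1.3750, 0.3750, -1.6250, 1.3750
Σ_{t=1}^{6}(x_t−x̄)(x_{t+2}−x̄) = -16.1563
γ_2 = -16.1563 / 8 = -2.020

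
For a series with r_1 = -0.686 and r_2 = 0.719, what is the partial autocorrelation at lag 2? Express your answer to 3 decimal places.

φ_{22} = (r_2 − r_1²) / (1 − r_1²)
r_1² = (-0.686)² = 0.470596
Numerator = 0.719 − 0.4706 = 0.2484; denominator = 1 − 0.4706 = 0.5294
φ_{22} = 0.2484 / 0.5294 = 0.469

0.469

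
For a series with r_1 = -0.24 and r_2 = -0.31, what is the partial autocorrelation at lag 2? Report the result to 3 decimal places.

φ_{22} = (r_2 − r_1²) / (1 − r_1²)
r_1² = (-0.24)² = 0.0576
Numerator = -0.31 − 0.0576 = -0.3676; denominator = 1 − 0.0576 = 0.9424
φ_{22} = -0.3676 / 0.9424 = -0.390

-0.390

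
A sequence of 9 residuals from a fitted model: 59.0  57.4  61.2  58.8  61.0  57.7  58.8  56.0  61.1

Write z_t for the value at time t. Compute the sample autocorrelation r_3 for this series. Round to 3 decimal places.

-0.555

Mean z̄ = (59.0 + 57.4 + 61.2 + 58.8 + 61.0 + 57.7 + 58.8 + 56.0 + 61.1)/9 = 59.0000
Σ(z_t−z̄)(z_{t+3}−z̄) = (0.0000) + (-3.2000) + (-2.8600) + (0.0400) + (-6.0000) + (-2.7300) = -14.7500
Denominator Σ(z_t−z̄)² = 26.5800
r_3 = -14.7500 / 26.5800 = -0.555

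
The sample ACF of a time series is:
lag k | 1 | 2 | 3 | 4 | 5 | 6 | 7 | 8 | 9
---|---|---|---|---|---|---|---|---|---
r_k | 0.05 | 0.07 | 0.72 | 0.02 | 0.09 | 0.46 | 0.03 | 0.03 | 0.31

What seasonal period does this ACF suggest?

3

The largest autocorrelation is r_3 = 0.72, with weaker echoes at lags 6 (0.46) and 9 (0.31); the remaining lags stay at or below 0.09.
The dominant spike at lag 3 indicates a seasonal period of 3.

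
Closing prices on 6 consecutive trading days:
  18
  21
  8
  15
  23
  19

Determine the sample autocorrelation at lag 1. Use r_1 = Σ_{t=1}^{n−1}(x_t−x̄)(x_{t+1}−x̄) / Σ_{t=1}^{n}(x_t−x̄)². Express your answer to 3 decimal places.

Mean x̄ = (18 + 21 + 8 + 15 + 23 + 19)/6 = 17.3333
Deviations from mean: 0.6667, 3.6667, -9.3333, -2.3333, 5.6667, 1.6667
Numerator Σ_{t=1}^{5}(x_t−x̄)(x_{t+1}−x̄) = -13.7778
Denominator Σ(x_t−x̄)² = 141.3333
r_1 = -13.7778 / 141.3333 = -0.097

-0.097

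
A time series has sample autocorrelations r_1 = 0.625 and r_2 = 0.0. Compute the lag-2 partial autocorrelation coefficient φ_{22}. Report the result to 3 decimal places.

-0.641

φ_{22} = (r_2 − r_1²) / (1 − r_1²)
r_1² = (0.625)² = 0.390625
Numerator = 0.0 − 0.3906 = -0.3906; denominator = 1 − 0.3906 = 0.6094
φ_{22} = -0.3906 / 0.6094 = -0.641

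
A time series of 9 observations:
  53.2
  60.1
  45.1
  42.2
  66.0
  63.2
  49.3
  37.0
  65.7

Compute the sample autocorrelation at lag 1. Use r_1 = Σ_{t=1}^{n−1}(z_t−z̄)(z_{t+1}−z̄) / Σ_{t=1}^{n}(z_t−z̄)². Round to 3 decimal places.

-0.166

Mean z̄ = (53.2 + 60.1 + 45.1 + 42.2 + 66.0 + 63.2 + 49.3 + 37.0 + 65.7)/9 = 53.5333
Numerator Σ_{t=1}^{8}(z_t−z̄)(z_{t+1}−z̄) = -154.8544
Denominator Σ(z_t−z̄)² = 930.9600
r_1 = -154.8544 / 930.9600 = -0.166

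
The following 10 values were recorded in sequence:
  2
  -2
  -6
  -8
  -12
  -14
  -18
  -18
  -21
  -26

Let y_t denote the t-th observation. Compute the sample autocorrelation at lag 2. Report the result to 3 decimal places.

Mean ȳ = (2 − 2 − 6 − 8 − 12 − 14 − 18 − 18 − 21 − 26)/10 = -12.3000
Numerator Σ_{t=1}^{8}(y_t−ȳ)(y_{t+2}−ȳ) = 264.6200
Denominator Σ(y_t−ȳ)² = 700.1000
r_2 = 264.6200 / 700.1000 = 0.378

0.378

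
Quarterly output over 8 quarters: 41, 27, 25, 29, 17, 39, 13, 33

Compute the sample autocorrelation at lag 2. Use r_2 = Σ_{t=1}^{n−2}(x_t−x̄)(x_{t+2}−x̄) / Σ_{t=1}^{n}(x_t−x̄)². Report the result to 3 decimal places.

Mean x̄ = (41 + 27 + 25 + 29 + 17 + 39 + 13 + 33)/8 = 28.0000
Deviations from mean: 13.0000, -1.0000, -3.0000, 1.0000, -11.0000, 11.0000, -15.0000, 5.0000
Numerator Σ_{t=1}^{6}(x_t−x̄)(x_{t+2}−x̄) = 224.0000
Denominator Σ(x_t−x̄)² = 672.0000
r_2 = 224.0000 / 672.0000 = 0.333

0.333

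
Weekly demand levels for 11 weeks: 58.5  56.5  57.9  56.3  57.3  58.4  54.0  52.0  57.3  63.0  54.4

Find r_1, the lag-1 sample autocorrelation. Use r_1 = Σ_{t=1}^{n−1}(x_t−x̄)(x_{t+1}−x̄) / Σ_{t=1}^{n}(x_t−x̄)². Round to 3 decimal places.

-0.075

Mean x̄ = (58.5 + 56.5 + 57.9 + 56.3 + 57.3 + 58.4 + 54.0 + 52.0 + 57.3 + 63.0 + 54.4)/11 = 56.8727
Numerator Σ_{t=1}^{10}(x_t−x̄)(x_{t+1}−x̄) = -6.1744
Denominator Σ(x_t−x̄)² = 82.5218
r_1 = -6.1744 / 82.5218 = -0.075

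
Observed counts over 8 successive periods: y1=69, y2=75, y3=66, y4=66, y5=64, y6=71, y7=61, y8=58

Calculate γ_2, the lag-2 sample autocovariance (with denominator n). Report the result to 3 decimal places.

Mean ȳ = (69 + 75 + 66 + 66 + 64 + 71 + 61 + 58)/8 = 66.2500
Deviations: 2.7500, 8.7500, -0.2500, -0.2500, -2.2500, 4.7500, -5.2500, -8.2500
Σ_{t=1}^{6}(y_t−ȳ)(y_{t+2}−ȳ) = -30.8750
γ_2 = -30.8750 / 8 = -3.859

-3.859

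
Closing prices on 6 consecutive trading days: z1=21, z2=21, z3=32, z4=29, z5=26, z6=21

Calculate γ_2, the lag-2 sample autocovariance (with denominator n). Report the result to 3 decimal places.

Mean z̄ = (21 + 21 + 32 + 29 + 26 + 21)/6 = 25.0000
Σ_{t=1}^{4}(z_t−z̄)(z_{t+2}−z̄) = -53.0000
γ_2 = -53.0000 / 6 = -8.833

-8.833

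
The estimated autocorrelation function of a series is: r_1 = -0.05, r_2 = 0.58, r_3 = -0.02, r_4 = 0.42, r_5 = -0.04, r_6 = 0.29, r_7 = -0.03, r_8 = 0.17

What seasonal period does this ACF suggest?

2

The largest autocorrelation is r_2 = 0.58, with weaker echoes at lags 4 (0.42), 6 (0.29) and 8 (0.17); the remaining lags stay at or below -0.02.
The dominant spike at lag 2 indicates a seasonal period of 2.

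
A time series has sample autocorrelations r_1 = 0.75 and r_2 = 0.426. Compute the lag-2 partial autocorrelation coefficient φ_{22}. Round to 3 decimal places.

-0.312

φ_{22} = (r_2 − r_1²) / (1 − r_1²)
r_1² = (0.75)² = 0.5625
Numerator = 0.426 − 0.5625 = -0.1365; denominator = 1 − 0.5625 = 0.4375
φ_{22} = -0.1365 / 0.4375 = -0.312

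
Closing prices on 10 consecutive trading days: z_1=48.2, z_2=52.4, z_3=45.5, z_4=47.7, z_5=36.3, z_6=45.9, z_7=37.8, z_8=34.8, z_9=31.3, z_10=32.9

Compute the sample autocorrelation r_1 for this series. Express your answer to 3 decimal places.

Mean z̄ = (48.2 + 52.4 + 45.5 + 47.7 + 36.3 + 45.9 + 37.8 + 34.8 + 31.3 + 32.9)/10 = 41.2800
Numerator Σ_{t=1}^{9}(z_t−z̄)(z_{t+1}−z̄) = 250.7656
Denominator Σ(z_t−z̄)² = 500.6360
r_1 = 250.7656 / 500.6360 = 0.501

0.501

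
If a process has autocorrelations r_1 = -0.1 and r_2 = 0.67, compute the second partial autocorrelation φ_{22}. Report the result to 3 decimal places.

φ_{22} = (r_2 − r_1²) / (1 − r_1²)
r_1² = (-0.1)² = 0.01
Numerator = 0.67 − 0.0100 = 0.6600; denominator = 1 − 0.0100 = 0.9900
φ_{22} = 0.6600 / 0.9900 = 0.667

0.667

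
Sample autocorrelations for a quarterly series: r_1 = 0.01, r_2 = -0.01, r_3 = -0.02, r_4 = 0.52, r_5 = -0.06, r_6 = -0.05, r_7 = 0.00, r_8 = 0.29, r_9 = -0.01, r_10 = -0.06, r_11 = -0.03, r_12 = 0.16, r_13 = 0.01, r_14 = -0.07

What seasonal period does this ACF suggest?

4

The largest autocorrelation is r_4 = 0.52, with weaker echoes at lags 8 (0.29) and 12 (0.16); the remaining lags stay at or below 0.01.
The dominant spike at lag 4 indicates a seasonal period of 4.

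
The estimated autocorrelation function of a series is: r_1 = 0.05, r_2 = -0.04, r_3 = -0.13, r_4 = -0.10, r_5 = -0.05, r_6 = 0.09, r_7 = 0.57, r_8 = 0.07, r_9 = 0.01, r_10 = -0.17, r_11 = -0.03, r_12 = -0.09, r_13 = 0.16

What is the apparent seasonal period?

7

The largest autocorrelation is r_7 = 0.57; the remaining lags stay at or below 0.16.
The dominant spike at lag 7 indicates a seasonal period of 7.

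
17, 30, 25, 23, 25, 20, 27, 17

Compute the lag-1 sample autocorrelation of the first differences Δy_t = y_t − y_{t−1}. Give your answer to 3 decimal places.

-0.463

First differences Δy: 13, -5, -2, 2, -5, 7, -10
Mean of differences = 0.0000
Numerator Σ(Δy_t−Δȳ)(Δy_{t+1}−Δȳ) = -174.0000
Denominator Σ(Δy_t−Δȳ)² = 376.0000
r_1(Δy) = -174.0000 / 376.0000 = -0.463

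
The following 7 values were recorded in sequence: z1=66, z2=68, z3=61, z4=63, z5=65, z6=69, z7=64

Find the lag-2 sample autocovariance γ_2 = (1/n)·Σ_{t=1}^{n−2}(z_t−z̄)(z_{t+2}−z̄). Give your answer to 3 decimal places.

Mean z̄ = (66 + 68 + 61 + 63 + 65 + 69 + 64)/7 = 65.1429
Deviations: 0.8571, 2.8571, -4.1429, -2.1429, -0.1429, 3.8571, -1.1429
Σ_{t=1}^{5}(z_t−z̄)(z_{t+2}−z̄) = -17.1837
γ_2 = -17.1837 / 7 = -2.455

-2.455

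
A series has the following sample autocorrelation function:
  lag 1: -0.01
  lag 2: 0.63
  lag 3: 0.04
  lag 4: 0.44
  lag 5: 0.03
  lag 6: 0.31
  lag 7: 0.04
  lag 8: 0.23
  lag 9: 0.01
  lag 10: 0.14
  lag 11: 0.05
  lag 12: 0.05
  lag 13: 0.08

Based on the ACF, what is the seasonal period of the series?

The largest autocorrelation is r_2 = 0.63, with weaker echoes at lags 4 (0.44), 6 (0.31) and 8 (0.23); the remaining lags stay at or below 0.14.
The dominant spike at lag 2 indicates a seasonal period of 2.

2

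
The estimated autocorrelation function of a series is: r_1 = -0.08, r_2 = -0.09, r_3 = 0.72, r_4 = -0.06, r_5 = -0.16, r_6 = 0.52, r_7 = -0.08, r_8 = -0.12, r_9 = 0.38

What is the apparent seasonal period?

3

The largest autocorrelation is r_3 = 0.72, with weaker echoes at lags 6 (0.52) and 9 (0.38); the remaining lags stay at or below -0.06.
The dominant spike at lag 3 indicates a seasonal period of 3.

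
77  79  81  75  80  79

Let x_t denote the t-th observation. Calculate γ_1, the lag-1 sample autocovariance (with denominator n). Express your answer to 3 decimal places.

Mean x̄ = (77 + 79 + 81 + 75 + 80 + 79)/6 = 78.5000
Deviations: -1.5000, 0.5000, 2.5000, -3.5000, 1.5000, 0.5000
Σ_{t=1}^{5}(x_t−x̄)(x_{t+1}−x̄) = -12.7500
γ_1 = -12.7500 / 6 = -2.125

-2.125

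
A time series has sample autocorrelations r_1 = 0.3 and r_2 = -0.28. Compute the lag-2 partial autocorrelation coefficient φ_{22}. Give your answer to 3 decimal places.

φ_{22} = (r_2 − r_1²) / (1 − r_1²)
r_1² = (0.3)² = 0.09
Numerator = -0.28 − 0.0900 = -0.3700; denominator = 1 − 0.0900 = 0.9100
φ_{22} = -0.3700 / 0.9100 = -0.407

-0.407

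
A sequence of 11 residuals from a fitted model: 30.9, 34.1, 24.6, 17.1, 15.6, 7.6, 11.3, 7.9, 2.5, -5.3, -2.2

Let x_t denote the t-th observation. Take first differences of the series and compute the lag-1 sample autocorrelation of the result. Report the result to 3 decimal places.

-0.349

First differences Δx: 3.2, -9.5, -7.5, -1.5, -8.0, 3.7, -3.4, -5.4, -7.8, 3.1
Mean of differences = -3.3100
Numerator Σ(Δx_t−Δx̄)(Δx_{t+1}−Δx̄) = -83.1501
Denominator Σ(Δx_t−Δx̄)² = 238.2890
r_1(Δx) = -83.1501 / 238.2890 = -0.349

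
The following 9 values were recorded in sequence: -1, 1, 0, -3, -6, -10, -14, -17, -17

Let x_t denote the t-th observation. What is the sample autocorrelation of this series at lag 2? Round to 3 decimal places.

Mean x̄ = (-1 + 1 + 0 − 3 − 6 − 10 − 14 − 17 − 17)/9 = -7.4444
Σ(x_t−x̄)(x_{t+2}−x̄) = (47.9753) + (37.5309) + (10.7531) + (-11.3580) + (-9.4691) + (24.4198) + (62.6420) = 162.4938
Denominator Σ(x_t−x̄)² = 422.2222
r_2 = 162.4938 / 422.2222 = 0.385

0.385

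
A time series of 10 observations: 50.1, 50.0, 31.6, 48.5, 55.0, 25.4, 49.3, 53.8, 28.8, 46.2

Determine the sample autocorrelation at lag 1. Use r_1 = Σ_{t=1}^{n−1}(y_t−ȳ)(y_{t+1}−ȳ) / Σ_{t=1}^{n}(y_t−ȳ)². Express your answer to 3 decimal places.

-0.446

Mean ȳ = (50.1 + 50.0 + 31.6 + 48.5 + 55.0 + 25.4 + 49.3 + 53.8 + 28.8 + 46.2)/10 = 43.8700
Numerator Σ_{t=1}^{9}(y_t−ȳ)(y_{t+1}−ȳ) = -479.0049
Denominator Σ(y_t−ȳ)² = 1074.0210
r_1 = -479.0049 / 1074.0210 = -0.446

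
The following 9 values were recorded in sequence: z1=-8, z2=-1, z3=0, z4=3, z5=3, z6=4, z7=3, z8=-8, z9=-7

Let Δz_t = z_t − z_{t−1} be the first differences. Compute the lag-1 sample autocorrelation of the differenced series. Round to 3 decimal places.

0.054

First differences Δz: 7, 1, 3, 0, 1, -1, -11, 1
Mean of differences = 0.1250
Numerator Σ(Δz_t−Δz̄)(Δz_{t+1}−Δz̄) = 9.8594
Denominator Σ(Δz_t−Δz̄)² = 182.8750
r_1(Δz) = 9.8594 / 182.8750 = 0.054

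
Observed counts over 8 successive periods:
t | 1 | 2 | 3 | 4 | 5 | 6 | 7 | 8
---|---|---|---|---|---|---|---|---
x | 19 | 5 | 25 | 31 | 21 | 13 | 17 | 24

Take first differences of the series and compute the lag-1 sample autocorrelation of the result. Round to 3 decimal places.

First differences Δx: -14, 20, 6, -10, -8, 4, 7
Mean of differences = 0.7143
Numerator Σ(Δx_t−Δx̄)(Δx_{t+1}−Δx̄) = -153.0816
Denominator Σ(Δx_t−Δx̄)² = 857.4286
r_1(Δx) = -153.0816 / 857.4286 = -0.179

-0.179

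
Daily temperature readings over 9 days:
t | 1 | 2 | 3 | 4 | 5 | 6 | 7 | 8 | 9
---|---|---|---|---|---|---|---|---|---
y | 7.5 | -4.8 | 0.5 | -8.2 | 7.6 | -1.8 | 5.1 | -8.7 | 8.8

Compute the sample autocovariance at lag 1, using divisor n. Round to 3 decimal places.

-26.910

Mean ȳ = (7.5 − 4.8 + 0.5 − 8.2 + 7.6 − 1.8 + 5.1 − 8.7 + 8.8)/9 = 0.6667
Σ_{t=1}^{8}(y_t−ȳ)(y_{t+1}−ȳ) = -242.1878
γ_1 = -242.1878 / 9 = -26.910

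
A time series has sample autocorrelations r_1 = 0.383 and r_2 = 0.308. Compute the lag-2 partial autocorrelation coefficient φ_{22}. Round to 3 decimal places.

φ_{22} = (r_2 − r_1²) / (1 − r_1²)
r_1² = (0.383)² = 0.146689
Numerator = 0.308 − 0.1467 = 0.1613; denominator = 1 − 0.1467 = 0.8533
φ_{22} = 0.1613 / 0.8533 = 0.189

0.189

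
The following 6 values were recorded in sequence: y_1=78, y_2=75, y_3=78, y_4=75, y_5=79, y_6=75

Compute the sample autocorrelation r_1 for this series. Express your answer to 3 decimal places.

-0.833

Mean ȳ = (78 + 75 + 78 + 75 + 79 + 75)/6 = 76.6667
Σ(y_t−ȳ)(y_{t+1}−ȳ) = (-2.2222) + (-2.2222) + (-2.2222) + (-3.8889) + (-3.8889) = -14.4444
Denominator Σ(y_t−ȳ)² = 17.3333
r_1 = -14.4444 / 17.3333 = -0.833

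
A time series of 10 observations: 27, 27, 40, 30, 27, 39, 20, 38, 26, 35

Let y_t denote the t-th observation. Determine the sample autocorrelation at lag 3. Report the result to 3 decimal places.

-0.024

Mean ȳ = (27 + 27 + 40 + 30 + 27 + 39 + 20 + 38 + 26 + 35)/10 = 30.9000
Σ(y_t−ȳ)(y_{t+3}−ȳ) = (3.5100) + (15.2100) + (73.7100) + (9.8100) + (-27.6900) + (-39.6900) + (-44.6900) = -9.8300
Denominator Σ(y_t−ȳ)² = 404.9000
r_3 = -9.8300 / 404.9000 = -0.024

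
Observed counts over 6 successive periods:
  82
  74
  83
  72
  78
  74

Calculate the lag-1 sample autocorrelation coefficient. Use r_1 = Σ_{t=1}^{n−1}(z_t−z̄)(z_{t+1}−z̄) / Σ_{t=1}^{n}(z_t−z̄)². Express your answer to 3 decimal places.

-0.676

Mean z̄ = (82 + 74 + 83 + 72 + 78 + 74)/6 = 77.1667
Deviations from mean: 4.8333, -3.1667, 5.8333, -5.1667, 0.8333, -3.1667
Σ(z_t−z̄)(z_{t+1}−z̄) = (-15.3056) + (-18.4722) + (-30.1389) + (-4.3056) + (-2.6389) = -70.8611
Denominator Σ(z_t−z̄)² = 104.8333
r_1 = -70.8611 / 104.8333 = -0.676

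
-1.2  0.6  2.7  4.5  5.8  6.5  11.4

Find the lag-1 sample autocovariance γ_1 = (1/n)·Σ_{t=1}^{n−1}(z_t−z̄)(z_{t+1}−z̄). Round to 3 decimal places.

Mean z̄ = (-1.2 + 0.6 + 2.7 + 4.5 + 5.8 + 6.5 + 11.4)/7 = 4.3286
Deviations: -5.5286, -3.7286, -1.6286, 0.1714, 1.4714, 2.1714, 7.0714
Σ_{t=1}^{6}(z_t−z̄)(z_{t+1}−z̄) = 45.2092
γ_1 = 45.2092 / 7 = 6.458

6.458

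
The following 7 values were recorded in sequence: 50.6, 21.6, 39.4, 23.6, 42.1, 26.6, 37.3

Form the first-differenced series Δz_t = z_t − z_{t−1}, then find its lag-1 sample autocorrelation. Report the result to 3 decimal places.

First differences Δz: -29.0, 17.8, -15.8, 18.5, -15.5, 10.7
Mean of differences = -2.2167
Numerator Σ(Δz_t−Δz̄)(Δz_{t+1}−Δz̄) = -1536.1703
Denominator Σ(Δz_t−Δz̄)² = 2074.9883
r_1(Δz) = -1536.1703 / 2074.9883 = -0.740

-0.740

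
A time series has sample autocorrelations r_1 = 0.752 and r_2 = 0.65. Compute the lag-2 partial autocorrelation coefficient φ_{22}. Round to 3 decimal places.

φ_{22} = (r_2 − r_1²) / (1 − r_1²)
r_1² = (0.752)² = 0.565504
Numerator = 0.65 − 0.5655 = 0.0845; denominator = 1 − 0.5655 = 0.4345
φ_{22} = 0.0845 / 0.4345 = 0.194

0.194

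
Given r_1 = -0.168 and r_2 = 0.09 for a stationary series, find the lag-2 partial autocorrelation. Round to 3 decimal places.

φ_{22} = (r_2 − r_1²) / (1 − r_1²)
r_1² = (-0.168)² = 0.028224
Numerator = 0.09 − 0.0282 = 0.0618; denominator = 1 − 0.0282 = 0.9718
φ_{22} = 0.0618 / 0.9718 = 0.064

0.064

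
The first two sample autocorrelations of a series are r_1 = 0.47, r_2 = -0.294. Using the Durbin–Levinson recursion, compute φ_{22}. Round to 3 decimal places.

-0.661

φ_{22} = (r_2 − r_1²) / (1 − r_1²)
r_1² = (0.47)² = 0.2209
Numerator = -0.294 − 0.2209 = -0.5149; denominator = 1 − 0.2209 = 0.7791
φ_{22} = -0.5149 / 0.7791 = -0.661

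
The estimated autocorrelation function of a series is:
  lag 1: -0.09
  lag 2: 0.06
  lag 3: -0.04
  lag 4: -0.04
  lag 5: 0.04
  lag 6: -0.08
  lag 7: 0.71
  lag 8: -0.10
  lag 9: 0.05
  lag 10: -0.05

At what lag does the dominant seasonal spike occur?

7

The largest autocorrelation is r_7 = 0.71; the remaining lags stay at or below 0.06.
The dominant spike at lag 7 indicates a seasonal period of 7.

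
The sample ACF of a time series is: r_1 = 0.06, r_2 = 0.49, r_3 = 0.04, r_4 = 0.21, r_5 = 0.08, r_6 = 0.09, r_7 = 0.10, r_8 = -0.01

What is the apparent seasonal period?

2

The largest autocorrelation is r_2 = 0.49, with a weaker echo at lag 4 (0.21); the remaining lags stay at or below 0.10.
The dominant spike at lag 2 indicates a seasonal period of 2.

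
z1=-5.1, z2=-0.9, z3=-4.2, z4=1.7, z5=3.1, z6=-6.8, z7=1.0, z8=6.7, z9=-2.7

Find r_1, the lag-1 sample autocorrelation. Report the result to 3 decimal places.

Mean z̄ = (-5.1 − 0.9 − 4.2 + 1.7 + 3.1 − 6.8 + 1.0 + 6.7 − 2.7)/9 = -0.8000
Numerator Σ_{t=1}^{8}(z_t−z̄)(z_{t+1}−z̄) = -32.9300
Denominator Σ(z_t−z̄)² = 150.6200
r_1 = -32.9300 / 150.6200 = -0.219

-0.219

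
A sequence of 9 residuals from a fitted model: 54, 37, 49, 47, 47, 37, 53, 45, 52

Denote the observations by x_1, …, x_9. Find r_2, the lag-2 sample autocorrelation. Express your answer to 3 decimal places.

Mean x̄ = (54 + 37 + 49 + 47 + 47 + 37 + 53 + 45 + 52)/9 = 46.7778
Σ(x_t−x̄)(x_{t+2}−x̄) = (16.0494) + (-2.1728) + (0.4938) + (-2.1728) + (1.3827) + (17.3827) + (32.4938) = 63.4568
Denominator Σ(x_t−x̄)² = 317.5556
r_2 = 63.4568 / 317.5556 = 0.200

0.200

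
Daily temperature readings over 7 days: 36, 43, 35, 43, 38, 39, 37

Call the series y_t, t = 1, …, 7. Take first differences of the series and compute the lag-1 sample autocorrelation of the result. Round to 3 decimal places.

First differences Δy: 7, -8, 8, -5, 1, -2
Mean of differences = 0.1667
Numerator Σ(Δy_t−Δȳ)(Δy_{t+1}−Δȳ) = -166.3611
Denominator Σ(Δy_t−Δȳ)² = 206.8333
r_1(Δy) = -166.3611 / 206.8333 = -0.804

-0.804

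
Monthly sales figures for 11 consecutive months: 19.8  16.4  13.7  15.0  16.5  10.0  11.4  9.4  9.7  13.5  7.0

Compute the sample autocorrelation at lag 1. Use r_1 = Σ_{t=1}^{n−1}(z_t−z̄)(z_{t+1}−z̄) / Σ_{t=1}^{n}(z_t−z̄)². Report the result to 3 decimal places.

Mean z̄ = (19.8 + 16.4 + 13.7 + 15.0 + 16.5 + 10.0 + 11.4 + 9.4 + 9.7 + 13.5 + 7.0)/11 = 12.9455
Numerator Σ_{t=1}^{10}(z_t−z̄)(z_{t+1}−z̄) = 41.1107
Denominator Σ(z_t−z̄)² = 146.1673
r_1 = 41.1107 / 146.1673 = 0.281

0.281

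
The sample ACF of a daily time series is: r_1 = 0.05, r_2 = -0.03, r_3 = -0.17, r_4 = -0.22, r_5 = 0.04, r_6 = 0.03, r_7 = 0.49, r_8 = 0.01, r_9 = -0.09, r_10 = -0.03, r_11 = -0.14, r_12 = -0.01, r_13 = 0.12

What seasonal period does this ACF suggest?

The largest autocorrelation is r_7 = 0.49; the remaining lags stay at or below 0.12.
The dominant spike at lag 7 indicates a seasonal period of 7.

7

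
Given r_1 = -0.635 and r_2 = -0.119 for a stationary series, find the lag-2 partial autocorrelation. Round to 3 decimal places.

-0.875

φ_{22} = (r_2 − r_1²) / (1 − r_1²)
r_1² = (-0.635)² = 0.403225
Numerator = -0.119 − 0.4032 = -0.5222; denominator = 1 − 0.4032 = 0.5968
φ_{22} = -0.5222 / 0.5968 = -0.875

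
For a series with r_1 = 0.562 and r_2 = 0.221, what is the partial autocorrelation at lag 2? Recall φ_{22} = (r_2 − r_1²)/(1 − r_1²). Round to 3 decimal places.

-0.139

φ_{22} = (r_2 − r_1²) / (1 − r_1²)
r_1² = (0.562)² = 0.315844
Numerator = 0.221 − 0.3158 = -0.0948; denominator = 1 − 0.3158 = 0.6842
φ_{22} = -0.0948 / 0.6842 = -0.139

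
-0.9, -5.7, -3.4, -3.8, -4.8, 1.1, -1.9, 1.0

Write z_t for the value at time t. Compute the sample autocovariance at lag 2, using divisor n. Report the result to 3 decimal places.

1.429

Mean z̄ = (-0.9 − 5.7 − 3.4 − 3.8 − 4.8 + 1.1 − 1.9 + 1.0)/8 = -2.3000
Σ_{t=1}^{6}(z_t−z̄)(z_{t+2}−z̄) = 11.4300
γ_2 = 11.4300 / 8 = 1.429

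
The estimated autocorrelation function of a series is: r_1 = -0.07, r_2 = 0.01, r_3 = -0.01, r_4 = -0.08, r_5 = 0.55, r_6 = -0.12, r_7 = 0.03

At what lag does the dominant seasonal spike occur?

5

The largest autocorrelation is r_5 = 0.55; the remaining lags stay at or below 0.03.
The dominant spike at lag 5 indicates a seasonal period of 5.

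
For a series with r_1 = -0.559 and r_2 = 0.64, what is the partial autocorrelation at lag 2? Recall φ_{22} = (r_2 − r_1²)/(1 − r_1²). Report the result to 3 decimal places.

φ_{22} = (r_2 − r_1²) / (1 − r_1²)
r_1² = (-0.559)² = 0.312481
Numerator = 0.64 − 0.3125 = 0.3275; denominator = 1 − 0.3125 = 0.6875
φ_{22} = 0.3275 / 0.6875 = 0.476

0.476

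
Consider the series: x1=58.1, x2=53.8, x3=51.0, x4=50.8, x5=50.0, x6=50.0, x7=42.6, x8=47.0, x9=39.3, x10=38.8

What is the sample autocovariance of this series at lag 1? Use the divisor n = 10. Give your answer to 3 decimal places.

17.723

Mean x̄ = (58.1 + 53.8 + 51.0 + 50.8 + 50.0 + 50.0 + 42.6 + 47.0 + 39.3 + 38.8)/10 = 48.1400
Σ_{t=1}^{9}(x_t−x̄)(x_{t+1}−x̄) = 177.2304
γ_1 = 177.2304 / 10 = 17.723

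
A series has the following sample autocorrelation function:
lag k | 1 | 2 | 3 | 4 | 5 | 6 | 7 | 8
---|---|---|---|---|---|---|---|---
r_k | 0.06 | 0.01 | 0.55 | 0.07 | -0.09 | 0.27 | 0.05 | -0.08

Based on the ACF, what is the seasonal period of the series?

The largest autocorrelation is r_3 = 0.55, with a weaker echo at lag 6 (0.27); the remaining lags stay at or below 0.07.
The dominant spike at lag 3 indicates a seasonal period of 3.

3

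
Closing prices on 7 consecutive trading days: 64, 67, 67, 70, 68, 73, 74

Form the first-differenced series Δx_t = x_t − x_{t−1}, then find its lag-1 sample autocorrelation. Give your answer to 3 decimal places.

-0.759

First differences Δx: 3, 0, 3, -2, 5, 1
Mean of differences = 1.6667
Numerator Σ(Δx_t−Δx̄)(Δx_{t+1}−Δx̄) = -23.7778
Denominator Σ(Δx_t−Δx̄)² = 31.3333
r_1(Δx) = -23.7778 / 31.3333 = -0.759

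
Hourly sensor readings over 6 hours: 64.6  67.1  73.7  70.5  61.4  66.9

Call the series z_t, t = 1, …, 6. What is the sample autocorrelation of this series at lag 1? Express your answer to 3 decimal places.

0.032

Mean z̄ = (64.6 + 67.1 + 73.7 + 70.5 + 61.4 + 66.9)/6 = 67.3667
Σ(z_t−z̄)(z_{t+1}−z̄) = (0.7378) + (-1.6889) + (19.8444) + (-18.6956) + (2.7844) = 2.9822
Denominator Σ(z_t−z̄)² = 93.4733
r_1 = 2.9822 / 93.4733 = 0.032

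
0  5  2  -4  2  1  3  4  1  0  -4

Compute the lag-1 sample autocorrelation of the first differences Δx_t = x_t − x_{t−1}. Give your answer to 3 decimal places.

First differences Δx: 5, -3, -6, 6, -1, 2, 1, -3, -1, -4
Mean of differences = -0.4000
Numerator Σ(Δx_t−Δx̄)(Δx_{t+1}−Δx̄) = -37.1600
Denominator Σ(Δx_t−Δx̄)² = 136.4000
r_1(Δx) = -37.1600 / 136.4000 = -0.272

-0.272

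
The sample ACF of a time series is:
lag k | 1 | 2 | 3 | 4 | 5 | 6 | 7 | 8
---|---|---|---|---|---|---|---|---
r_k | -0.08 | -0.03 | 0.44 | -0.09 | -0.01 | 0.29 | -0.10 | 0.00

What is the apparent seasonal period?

3

The largest autocorrelation is r_3 = 0.44, with a weaker echo at lag 6 (0.29); the remaining lags stay at or below 0.00.
The dominant spike at lag 3 indicates a seasonal period of 3.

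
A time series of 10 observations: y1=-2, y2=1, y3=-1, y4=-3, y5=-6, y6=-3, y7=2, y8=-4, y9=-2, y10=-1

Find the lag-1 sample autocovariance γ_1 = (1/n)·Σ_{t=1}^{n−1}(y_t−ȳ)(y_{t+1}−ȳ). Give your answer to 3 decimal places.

-0.201

Mean ȳ = (-2 + 1 − 1 − 3 − 6 − 3 + 2 − 4 − 2 − 1)/10 = -1.9000
Σ_{t=1}^{9}(y_t−ȳ)(y_{t+1}−ȳ) = -2.0100
γ_1 = -2.0100 / 10 = -0.201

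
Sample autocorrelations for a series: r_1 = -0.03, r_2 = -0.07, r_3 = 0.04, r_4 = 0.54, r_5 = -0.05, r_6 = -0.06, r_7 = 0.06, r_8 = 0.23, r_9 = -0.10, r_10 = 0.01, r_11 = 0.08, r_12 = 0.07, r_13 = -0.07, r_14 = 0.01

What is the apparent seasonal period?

The largest autocorrelation is r_4 = 0.54, with a weaker echo at lag 8 (0.23); the remaining lags stay at or below 0.08.
The dominant spike at lag 4 indicates a seasonal period of 4.

4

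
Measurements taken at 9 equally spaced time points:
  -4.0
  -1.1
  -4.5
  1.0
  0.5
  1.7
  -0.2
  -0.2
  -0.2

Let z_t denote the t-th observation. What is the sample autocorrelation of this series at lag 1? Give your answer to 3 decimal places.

0.087

Mean z̄ = (-4.0 − 1.1 − 4.5 + 1.0 + 0.5 + 1.7 − 0.2 − 0.2 − 0.2)/9 = -0.7778
Numerator Σ_{t=1}^{8}(z_t−z̄)(z_{t+1}−z̄) = 3.1573
Denominator Σ(z_t−z̄)² = 36.2756
r_1 = 3.1573 / 36.2756 = 0.087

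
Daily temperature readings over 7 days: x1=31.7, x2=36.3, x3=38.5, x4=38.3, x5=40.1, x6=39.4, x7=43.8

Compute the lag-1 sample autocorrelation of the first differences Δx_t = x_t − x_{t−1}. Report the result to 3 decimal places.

-0.216

First differences Δx: 4.6, 2.2, -0.2, 1.8, -0.7, 4.4
Mean of differences = 2.0167
Numerator Σ(Δx_t−Δx̄)(Δx_{t+1}−Δx̄) = -5.3386
Denominator Σ(Δx_t−Δx̄)² = 24.7283
r_1(Δx) = -5.3386 / 24.7283 = -0.216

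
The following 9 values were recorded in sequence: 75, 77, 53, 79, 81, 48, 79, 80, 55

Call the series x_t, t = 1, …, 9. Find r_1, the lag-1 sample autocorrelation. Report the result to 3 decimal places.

-0.437

Mean x̄ = (75 + 77 + 53 + 79 + 81 + 48 + 79 + 80 + 55)/9 = 69.6667
Numerator Σ_{t=1}^{8}(x_t−x̄)(x_{t+1}−x̄) = -635.7778
Denominator Σ(x_t−x̄)² = 1454.0000
r_1 = -635.7778 / 1454.0000 = -0.437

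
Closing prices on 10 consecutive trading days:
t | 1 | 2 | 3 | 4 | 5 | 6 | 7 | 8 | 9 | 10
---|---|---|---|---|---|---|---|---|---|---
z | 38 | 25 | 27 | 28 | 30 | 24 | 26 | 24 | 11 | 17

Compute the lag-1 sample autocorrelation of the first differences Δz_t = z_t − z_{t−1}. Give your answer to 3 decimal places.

First differences Δz: -13, 2, 1, 2, -6, 2, -2, -13, 6
Mean of differences = -2.3333
Numerator Σ(Δz_t−Δz̄)(Δz_{t+1}−Δz̄) = -140.1111
Denominator Σ(Δz_t−Δz̄)² = 378.0000
r_1(Δz) = -140.1111 / 378.0000 = -0.371

-0.371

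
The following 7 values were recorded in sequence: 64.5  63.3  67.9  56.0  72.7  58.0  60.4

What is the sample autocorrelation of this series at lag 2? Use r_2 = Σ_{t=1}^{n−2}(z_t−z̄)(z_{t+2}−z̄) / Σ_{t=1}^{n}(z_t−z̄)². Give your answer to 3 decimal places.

0.301

Mean z̄ = (64.5 + 63.3 + 67.9 + 56.0 + 72.7 + 58.0 + 60.4)/7 = 63.2571
Deviations from mean: 1.2429, 0.0429, 4.6429, -7.2571, 9.4429, -5.2571, -2.8571
Numerator Σ_{t=1}^{5}(z_t−z̄)(z_{t+2}−z̄) = 60.4735
Denominator Σ(z_t−z̄)² = 200.7371
r_2 = 60.4735 / 200.7371 = 0.301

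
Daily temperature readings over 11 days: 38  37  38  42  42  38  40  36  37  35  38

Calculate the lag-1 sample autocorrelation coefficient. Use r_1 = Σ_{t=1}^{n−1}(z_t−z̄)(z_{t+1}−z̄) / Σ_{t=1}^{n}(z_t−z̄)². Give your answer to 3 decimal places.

0.321

Mean z̄ = (38 + 37 + 38 + 42 + 42 + 38 + 40 + 36 + 37 + 35 + 38)/11 = 38.2727
Numerator Σ_{t=1}^{10}(z_t−z̄)(z_{t+1}−z̄) = 16.1074
Denominator Σ(z_t−z̄)² = 50.1818
r_1 = 16.1074 / 50.1818 = 0.321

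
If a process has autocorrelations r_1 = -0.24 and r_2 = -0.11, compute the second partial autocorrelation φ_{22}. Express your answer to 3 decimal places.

-0.178

φ_{22} = (r_2 − r_1²) / (1 − r_1²)
r_1² = (-0.24)² = 0.0576
Numerator = -0.11 − 0.0576 = -0.1676; denominator = 1 − 0.0576 = 0.9424
φ_{22} = -0.1676 / 0.9424 = -0.178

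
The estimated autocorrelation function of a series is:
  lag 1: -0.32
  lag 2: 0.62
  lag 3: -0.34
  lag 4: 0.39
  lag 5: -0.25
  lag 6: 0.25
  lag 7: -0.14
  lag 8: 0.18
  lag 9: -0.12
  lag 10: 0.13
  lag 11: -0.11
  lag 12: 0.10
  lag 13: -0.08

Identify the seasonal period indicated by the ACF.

2

The largest autocorrelation is r_2 = 0.62, with weaker echoes at lags 4 (0.39), 6 (0.25) and 8 (0.18); the remaining lags stay at or below 0.13.
The dominant spike at lag 2 indicates a seasonal period of 2.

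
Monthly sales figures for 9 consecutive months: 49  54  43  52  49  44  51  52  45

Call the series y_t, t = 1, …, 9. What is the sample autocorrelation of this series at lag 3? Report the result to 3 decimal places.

0.448

Mean ȳ = (49 + 54 + 43 + 52 + 49 + 44 + 51 + 52 + 45)/9 = 48.7778
Numerator Σ_{t=1}^{6}(y_t−ȳ)(y_{t+3}−ȳ) = 55.4074
Denominator Σ(y_t−ȳ)² = 123.5556
r_3 = 55.4074 / 123.5556 = 0.448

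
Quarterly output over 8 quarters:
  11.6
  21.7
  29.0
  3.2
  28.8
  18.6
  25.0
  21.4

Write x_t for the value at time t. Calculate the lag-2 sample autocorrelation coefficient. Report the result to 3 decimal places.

0.075

Mean x̄ = (11.6 + 21.7 + 29.0 + 3.2 + 28.8 + 18.6 + 25.0 + 21.4)/8 = 19.9125
Deviations from mean: -8.3125, 1.7875, 9.0875, -16.7125, 8.8875, -1.3125, 5.0875, 1.4875
Numerator Σ_{t=1}^{6}(x_t−x̄)(x_{t+2}−x̄) = 40.5497
Denominator Σ(x_t−x̄)² = 542.9888
r_2 = 40.5497 / 542.9888 = 0.075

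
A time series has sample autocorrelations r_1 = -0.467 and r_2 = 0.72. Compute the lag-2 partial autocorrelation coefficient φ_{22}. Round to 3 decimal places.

0.642

φ_{22} = (r_2 − r_1²) / (1 − r_1²)
r_1² = (-0.467)² = 0.218089
Numerator = 0.72 − 0.2181 = 0.5019; denominator = 1 − 0.2181 = 0.7819
φ_{22} = 0.5019 / 0.7819 = 0.642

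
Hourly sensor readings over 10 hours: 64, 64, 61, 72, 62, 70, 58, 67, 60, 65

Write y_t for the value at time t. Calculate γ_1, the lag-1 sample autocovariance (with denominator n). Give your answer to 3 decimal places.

Mean ȳ = (64 + 64 + 61 + 72 + 62 + 70 + 58 + 67 + 60 + 65)/10 = 64.3000
Σ_{t=1}^{9}(y_t−ȳ)(y_{t+1}−ȳ) = -122.6900
γ_1 = -122.6900 / 10 = -12.269

-12.269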